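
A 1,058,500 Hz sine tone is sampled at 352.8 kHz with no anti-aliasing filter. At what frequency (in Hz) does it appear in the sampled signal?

Nyquist = 352,800/2 = 176,400 Hz; 1,058,500 Hz exceeds it.
Alias = |1,058,500 − 3×352,800| = |1,058,500 − 1,058,400| = 100 Hz.

100 Hz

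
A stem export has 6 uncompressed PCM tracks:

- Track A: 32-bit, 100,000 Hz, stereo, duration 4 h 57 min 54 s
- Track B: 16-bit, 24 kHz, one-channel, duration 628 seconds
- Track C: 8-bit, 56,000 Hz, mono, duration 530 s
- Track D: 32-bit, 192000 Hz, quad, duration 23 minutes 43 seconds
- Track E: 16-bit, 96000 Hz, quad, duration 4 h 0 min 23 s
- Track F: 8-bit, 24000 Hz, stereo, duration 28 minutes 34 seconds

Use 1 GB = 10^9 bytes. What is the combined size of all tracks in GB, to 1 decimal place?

Track A: 4 h 57 min 54 s = 17,874 s; 100,000 × 17,874 × 4 × 2 = 14,299,200,000 bytes.
Track B: 24,000 × 628 × 2 × 1 = 30,144,000 bytes.
Track C: 56,000 × 530 × 1 × 1 = 29,680,000 bytes.
Track D: 23 minutes 43 seconds = 1,423 s; 192,000 × 1,423 × 4 × 4 = 4,371,456,000 bytes.
Track E: 4 h 0 min 23 s = 14,423 s; 96,000 × 14,423 × 2 × 4 = 11,076,864,000 bytes.
Track F: 28 minutes 34 seconds = 1,714 s; 24,000 × 1,714 × 1 × 2 = 82,272,000 bytes.
Total = 29,889,616,000 bytes = 29.9 GB.

29.9 GB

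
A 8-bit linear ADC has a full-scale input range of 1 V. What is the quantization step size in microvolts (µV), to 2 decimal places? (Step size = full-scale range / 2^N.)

3906.25 µV

1 V / 2^8 = 1 / 256 V = 3906.25 µV.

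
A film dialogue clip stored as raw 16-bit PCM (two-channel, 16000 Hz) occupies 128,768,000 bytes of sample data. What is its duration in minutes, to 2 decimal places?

Byte rate = 16,000 × 2 × 2 = 64,000 bytes/s.
Duration = 128,768,000 / 64,000 = 2,012 s.
2,012 s / 60 = 33.53 minutes.

33.53 minutes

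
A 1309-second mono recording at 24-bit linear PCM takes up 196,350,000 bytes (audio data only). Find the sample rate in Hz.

Bytes = sample_rate × seconds × bytes_per_sample × channels.
sample_rate = 196,350,000 / (1,309 × 3 × 1) = 196,350,000 / 3,927 = 50,000 Hz.

50,000 Hz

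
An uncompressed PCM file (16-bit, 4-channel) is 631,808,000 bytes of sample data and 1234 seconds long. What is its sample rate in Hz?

64,000 Hz

Bytes = sample_rate × seconds × bytes_per_sample × channels.
sample_rate = 631,808,000 / (1,234 × 2 × 4) = 631,808,000 / 9,872 = 64,000 Hz.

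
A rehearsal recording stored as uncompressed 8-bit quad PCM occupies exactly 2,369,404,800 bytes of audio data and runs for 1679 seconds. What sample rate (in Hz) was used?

352,800 Hz

Bytes = sample_rate × seconds × bytes_per_sample × channels.
sample_rate = 2,369,404,800 / (1,679 × 1 × 4) = 2,369,404,800 / 6,716 = 352,800 Hz.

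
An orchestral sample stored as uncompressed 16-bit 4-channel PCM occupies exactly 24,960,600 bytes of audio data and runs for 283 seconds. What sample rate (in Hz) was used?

Bytes = sample_rate × seconds × bytes_per_sample × channels.
sample_rate = 24,960,600 / (283 × 2 × 4) = 24,960,600 / 2,264 = 11,025 Hz.

11,025 Hz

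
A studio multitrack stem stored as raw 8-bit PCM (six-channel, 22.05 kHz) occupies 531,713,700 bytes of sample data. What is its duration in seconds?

Byte rate = 22,050 × 1 × 6 = 132,300 bytes/s.
Duration = 531,713,700 / 132,300 = 4,019 s.

4,019 seconds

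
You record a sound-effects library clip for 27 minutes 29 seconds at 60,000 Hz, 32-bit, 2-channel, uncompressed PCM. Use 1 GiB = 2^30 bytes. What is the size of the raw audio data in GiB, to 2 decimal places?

0.74 GiB

Duration = 27 minutes 29 seconds = 1,649 s.
Bytes = 60,000 samples/s × 1,649 s × 4 bytes/sample × 2 ch = 791,520,000 bytes.
791,520,000 / 1,073,741,824 = 0.74 GiB.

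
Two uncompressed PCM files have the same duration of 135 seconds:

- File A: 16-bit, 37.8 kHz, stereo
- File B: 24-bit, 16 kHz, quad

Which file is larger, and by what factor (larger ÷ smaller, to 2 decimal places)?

File A: 37,800 × 2 × 2 = 151,200 bytes/s.
File B: 16,000 × 3 × 4 = 192,000 bytes/s.
File B is larger; ratio = 25,920,000 / 20,412,000 = 1.27.

File B, by a factor of 1.27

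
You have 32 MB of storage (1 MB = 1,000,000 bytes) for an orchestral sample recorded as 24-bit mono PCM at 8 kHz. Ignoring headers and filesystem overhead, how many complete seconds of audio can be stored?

1,333 seconds

Uncompressed byte rate = 8,000 × 3 × 1 = 24,000 bytes/s.
Capacity = 32 × 1,000,000 = 32,000,000 bytes.
32,000,000 / 24,000 ≈ 1333.33 s → 1,333 seconds.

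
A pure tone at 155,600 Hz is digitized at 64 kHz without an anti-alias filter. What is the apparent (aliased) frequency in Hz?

27,600 Hz

Nyquist = 64,000/2 = 32,000 Hz; 155,600 Hz exceeds it.
Alias = |155,600 − 2×64,000| = |155,600 − 128,000| = 27,600 Hz.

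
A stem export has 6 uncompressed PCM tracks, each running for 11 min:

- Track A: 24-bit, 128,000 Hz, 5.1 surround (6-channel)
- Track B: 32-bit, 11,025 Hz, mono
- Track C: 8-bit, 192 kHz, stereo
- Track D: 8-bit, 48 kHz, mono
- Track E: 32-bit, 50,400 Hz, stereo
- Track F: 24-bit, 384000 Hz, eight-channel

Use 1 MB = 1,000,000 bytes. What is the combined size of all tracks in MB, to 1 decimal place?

11 min = 660 s.
Track A: 128,000 × 660 × 3 × 6 = 1,520,640,000 bytes.
Track B: 11,025 × 660 × 4 × 1 = 29,106,000 bytes.
Track C: 192,000 × 660 × 1 × 2 = 253,440,000 bytes.
Track D: 48,000 × 660 × 1 × 1 = 31,680,000 bytes.
Track E: 50,400 × 660 × 4 × 2 = 266,112,000 bytes.
Track F: 384,000 × 660 × 3 × 8 = 6,082,560,000 bytes.
Total = 8,183,538,000 bytes = 8183.5 MB.

8183.5 MB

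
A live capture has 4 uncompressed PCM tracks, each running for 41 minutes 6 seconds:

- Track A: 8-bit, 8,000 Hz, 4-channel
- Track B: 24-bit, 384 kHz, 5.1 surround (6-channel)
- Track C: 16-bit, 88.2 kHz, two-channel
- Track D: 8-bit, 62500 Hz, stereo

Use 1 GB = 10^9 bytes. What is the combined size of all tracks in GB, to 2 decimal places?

41 minutes 6 seconds = 2,466 s.
Track A: 8,000 × 2,466 × 1 × 4 = 78,912,000 bytes.
Track B: 384,000 × 2,466 × 3 × 6 = 17,044,992,000 bytes.
Track C: 88,200 × 2,466 × 2 × 2 = 870,004,800 bytes.
Track D: 62,500 × 2,466 × 1 × 2 = 308,250,000 bytes.
Total = 18,302,158,800 bytes = 18.30 GB.

18.30 GB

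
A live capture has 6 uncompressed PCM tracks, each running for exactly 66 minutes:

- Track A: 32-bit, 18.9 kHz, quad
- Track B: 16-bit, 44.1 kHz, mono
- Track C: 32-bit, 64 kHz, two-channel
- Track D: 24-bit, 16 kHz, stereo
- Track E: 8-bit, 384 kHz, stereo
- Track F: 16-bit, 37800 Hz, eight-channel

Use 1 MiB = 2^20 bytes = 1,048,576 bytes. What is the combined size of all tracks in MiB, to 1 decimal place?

exactly 66 minutes = 3,960 s.
Track A: 18,900 × 3,960 × 4 × 4 = 1,197,504,000 bytes.
Track B: 44,100 × 3,960 × 2 × 1 = 349,272,000 bytes.
Track C: 64,000 × 3,960 × 4 × 2 = 2,027,520,000 bytes.
Track D: 16,000 × 3,960 × 3 × 2 = 380,160,000 bytes.
Track E: 384,000 × 3,960 × 1 × 2 = 3,041,280,000 bytes.
Track F: 37,800 × 3,960 × 2 × 8 = 2,395,008,000 bytes.
Total = 9,390,744,000 bytes = 8955.7 MiB.

8955.7 MiB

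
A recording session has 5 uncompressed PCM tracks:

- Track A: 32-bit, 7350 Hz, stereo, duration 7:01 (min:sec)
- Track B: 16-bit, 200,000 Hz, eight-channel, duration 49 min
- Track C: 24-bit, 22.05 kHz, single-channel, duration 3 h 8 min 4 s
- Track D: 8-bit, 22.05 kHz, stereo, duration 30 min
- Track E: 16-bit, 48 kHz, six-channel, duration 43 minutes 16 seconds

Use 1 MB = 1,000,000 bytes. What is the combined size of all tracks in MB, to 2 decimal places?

Track A: 7:01 (min:sec) = 421 s; 7,350 × 421 × 4 × 2 = 24,754,800 bytes.
Track B: 49 min = 2,940 s; 200,000 × 2,940 × 2 × 8 = 9,408,000,000 bytes.
Track C: 3 h 8 min 4 s = 11,284 s; 22,050 × 11,284 × 3 × 1 = 746,436,600 bytes.
Track D: 30 min = 1,800 s; 22,050 × 1,800 × 1 × 2 = 79,380,000 bytes.
Track E: 43 minutes 16 seconds = 2,596 s; 48,000 × 2,596 × 2 × 6 = 1,495,296,000 bytes.
Total = 11,753,867,400 bytes = 11753.87 MB.

11753.87 MB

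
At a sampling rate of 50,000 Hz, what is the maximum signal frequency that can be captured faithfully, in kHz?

25 kHz

Nyquist frequency = sample rate / 2 = 50,000 / 2 = 25 kHz.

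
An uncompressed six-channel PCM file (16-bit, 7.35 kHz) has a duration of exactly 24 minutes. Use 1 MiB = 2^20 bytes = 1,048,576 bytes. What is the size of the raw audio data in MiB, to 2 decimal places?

121.12 MiB

Duration = exactly 24 minutes = 1,440 s.
Bytes = 7,350 samples/s × 1,440 s × 2 bytes/sample × 6 ch = 127,008,000 bytes.
127,008,000 / 1,048,576 = 121.12 MiB.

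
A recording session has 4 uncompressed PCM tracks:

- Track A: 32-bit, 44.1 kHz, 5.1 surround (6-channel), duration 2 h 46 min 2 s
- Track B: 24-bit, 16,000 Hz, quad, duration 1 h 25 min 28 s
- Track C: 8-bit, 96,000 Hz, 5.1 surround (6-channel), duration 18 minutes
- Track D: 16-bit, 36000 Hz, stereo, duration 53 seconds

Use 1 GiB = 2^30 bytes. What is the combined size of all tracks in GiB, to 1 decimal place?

Track A: 2 h 46 min 2 s = 9,962 s; 44,100 × 9,962 × 4 × 6 = 10,543,780,800 bytes.
Track B: 1 h 25 min 28 s = 5,128 s; 16,000 × 5,128 × 3 × 4 = 984,576,000 bytes.
Track C: 18 minutes = 1,080 s; 96,000 × 1,080 × 1 × 6 = 622,080,000 bytes.
Track D: 36,000 × 53 × 2 × 2 = 7,632,000 bytes.
Total = 12,158,068,800 bytes = 11.3 GiB.

11.3 GiB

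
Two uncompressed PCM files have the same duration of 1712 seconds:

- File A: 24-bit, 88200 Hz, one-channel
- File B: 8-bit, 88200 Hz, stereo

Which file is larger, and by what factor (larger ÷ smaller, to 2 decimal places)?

File A, by a factor of 1.50

File A: 88,200 × 3 × 1 = 264,600 bytes/s.
File B: 88,200 × 1 × 2 = 176,400 bytes/s.
File A is larger; ratio = 452,995,200 / 301,996,800 = 1.50.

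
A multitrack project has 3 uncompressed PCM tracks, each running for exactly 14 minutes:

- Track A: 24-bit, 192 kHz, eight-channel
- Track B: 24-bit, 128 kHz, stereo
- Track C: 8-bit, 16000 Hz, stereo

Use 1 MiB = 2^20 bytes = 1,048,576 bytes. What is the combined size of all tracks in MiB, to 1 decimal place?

4332.3 MiB

exactly 14 minutes = 840 s.
Track A: 192,000 × 840 × 3 × 8 = 3,870,720,000 bytes.
Track B: 128,000 × 840 × 3 × 2 = 645,120,000 bytes.
Track C: 16,000 × 840 × 1 × 2 = 26,880,000 bytes.
Total = 4,542,720,000 bytes = 4332.3 MiB.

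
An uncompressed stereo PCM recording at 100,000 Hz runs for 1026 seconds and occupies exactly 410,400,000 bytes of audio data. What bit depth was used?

16 bits

Bytes per sample = 410,400,000 / (100,000 × 1,026 × 2) = 410,400,000 / 205,200,000 = 2.
Bit depth = 2 × 8 = 16 bits.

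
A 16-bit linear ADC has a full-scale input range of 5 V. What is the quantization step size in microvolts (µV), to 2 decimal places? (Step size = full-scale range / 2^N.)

76.29 µV

5 V / 2^16 = 5 / 65,536 V = 76.29 µV.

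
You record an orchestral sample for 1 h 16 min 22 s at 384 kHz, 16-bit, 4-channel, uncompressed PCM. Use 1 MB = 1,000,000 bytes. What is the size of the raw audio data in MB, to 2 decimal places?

Duration = 1 h 16 min 22 s = 4,582 s.
Bytes = 384,000 samples/s × 4,582 s × 2 bytes/sample × 4 ch = 14,075,904,000 bytes.
14,075,904,000 / 1,000,000 = 14075.90 MB.

14075.90 MB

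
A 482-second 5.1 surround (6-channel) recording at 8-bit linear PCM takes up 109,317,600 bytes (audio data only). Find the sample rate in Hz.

Bytes = sample_rate × seconds × bytes_per_sample × channels.
sample_rate = 109,317,600 / (482 × 1 × 6) = 109,317,600 / 2,892 = 37,800 Hz.

37,800 Hz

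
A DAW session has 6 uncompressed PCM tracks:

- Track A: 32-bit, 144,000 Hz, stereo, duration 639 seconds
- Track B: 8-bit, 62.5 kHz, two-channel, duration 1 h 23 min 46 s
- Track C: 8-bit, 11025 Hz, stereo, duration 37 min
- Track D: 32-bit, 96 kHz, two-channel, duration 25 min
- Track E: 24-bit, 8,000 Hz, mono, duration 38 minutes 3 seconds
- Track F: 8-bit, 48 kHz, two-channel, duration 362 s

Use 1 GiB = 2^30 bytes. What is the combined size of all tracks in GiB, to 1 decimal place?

Track A: 144,000 × 639 × 4 × 2 = 736,128,000 bytes.
Track B: 1 h 23 min 46 s = 5,026 s; 62,500 × 5,026 × 1 × 2 = 628,250,000 bytes.
Track C: 37 min = 2,220 s; 11,025 × 2,220 × 1 × 2 = 48,951,000 bytes.
Track D: 25 min = 1,500 s; 96,000 × 1,500 × 4 × 2 = 1,152,000,000 bytes.
Track E: 38 minutes 3 seconds = 2,283 s; 8,000 × 2,283 × 3 × 1 = 54,792,000 bytes.
Track F: 48,000 × 362 × 1 × 2 = 34,752,000 bytes.
Total = 2,654,873,000 bytes = 2.5 GiB.

2.5 GiB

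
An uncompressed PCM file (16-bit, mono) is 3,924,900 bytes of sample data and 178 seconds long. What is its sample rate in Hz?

11,025 Hz

Bytes = sample_rate × seconds × bytes_per_sample × channels.
sample_rate = 3,924,900 / (178 × 2 × 1) = 3,924,900 / 356 = 11,025 Hz.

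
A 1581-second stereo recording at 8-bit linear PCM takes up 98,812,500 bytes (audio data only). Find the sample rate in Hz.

Bytes = sample_rate × seconds × bytes_per_sample × channels.
sample_rate = 98,812,500 / (1,581 × 1 × 2) = 98,812,500 / 3,162 = 31,250 Hz.

31,250 Hz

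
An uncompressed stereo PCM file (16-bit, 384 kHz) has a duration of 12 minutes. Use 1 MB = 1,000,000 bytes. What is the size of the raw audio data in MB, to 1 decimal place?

1105.9 MB

Duration = 12 minutes = 720 s.
Bytes = 384,000 samples/s × 720 s × 2 bytes/sample × 2 ch = 1,105,920,000 bytes.
1,105,920,000 / 1,000,000 = 1105.9 MB.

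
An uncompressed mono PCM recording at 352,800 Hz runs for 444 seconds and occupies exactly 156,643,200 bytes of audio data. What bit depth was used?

Bytes per sample = 156,643,200 / (352,800 × 444 × 1) = 156,643,200 / 156,643,200 = 1.
Bit depth = 1 × 8 = 8 bits.

8 bits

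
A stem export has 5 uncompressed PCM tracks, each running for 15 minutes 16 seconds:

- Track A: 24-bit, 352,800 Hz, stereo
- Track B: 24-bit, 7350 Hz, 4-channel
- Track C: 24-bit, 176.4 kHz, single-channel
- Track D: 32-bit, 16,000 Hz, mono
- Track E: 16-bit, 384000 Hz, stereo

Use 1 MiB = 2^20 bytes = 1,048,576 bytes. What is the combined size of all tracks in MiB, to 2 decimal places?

15 minutes 16 seconds = 916 s.
Track A: 352,800 × 916 × 3 × 2 = 1,938,988,800 bytes.
Track B: 7,350 × 916 × 3 × 4 = 80,791,200 bytes.
Track C: 176,400 × 916 × 3 × 1 = 484,747,200 bytes.
Track D: 16,000 × 916 × 4 × 1 = 58,624,000 bytes.
Track E: 384,000 × 916 × 2 × 2 = 1,406,976,000 bytes.
Total = 3,970,127,200 bytes = 3786.21 MiB.

3786.21 MiB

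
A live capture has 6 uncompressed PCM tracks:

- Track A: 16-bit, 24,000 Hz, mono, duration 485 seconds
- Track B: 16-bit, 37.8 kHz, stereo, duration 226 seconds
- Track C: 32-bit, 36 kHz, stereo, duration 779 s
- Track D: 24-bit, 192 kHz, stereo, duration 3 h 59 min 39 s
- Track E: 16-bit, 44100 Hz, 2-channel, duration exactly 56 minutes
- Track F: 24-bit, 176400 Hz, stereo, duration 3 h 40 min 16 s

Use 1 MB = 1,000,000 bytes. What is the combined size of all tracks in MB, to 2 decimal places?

Track A: 24,000 × 485 × 2 × 1 = 23,280,000 bytes.
Track B: 37,800 × 226 × 2 × 2 = 34,171,200 bytes.
Track C: 36,000 × 779 × 4 × 2 = 224,352,000 bytes.
Track D: 3 h 59 min 39 s = 14,379 s; 192,000 × 14,379 × 3 × 2 = 16,564,608,000 bytes.
Track E: exactly 56 minutes = 3,360 s; 44,100 × 3,360 × 2 × 2 = 592,704,000 bytes.
Track F: 3 h 40 min 16 s = 13,216 s; 176,400 × 13,216 × 3 × 2 = 13,987,814,400 bytes.
Total = 31,426,929,600 bytes = 31426.93 MB.

31426.93 MB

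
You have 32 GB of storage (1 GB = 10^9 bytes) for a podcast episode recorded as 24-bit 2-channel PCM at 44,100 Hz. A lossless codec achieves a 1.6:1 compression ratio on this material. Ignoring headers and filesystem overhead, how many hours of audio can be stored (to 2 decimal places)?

Uncompressed byte rate = 44,100 × 3 × 2 = 264,600 bytes/s.
After 1.6:1 compression, effective rate ≈ 165375 bytes/s.
Capacity = 32 × 1,000,000,000 = 32,000,000,000 bytes.
32,000,000,000 / effective rate ≈ 193499.62 s → 53.75 hours.

53.75 hours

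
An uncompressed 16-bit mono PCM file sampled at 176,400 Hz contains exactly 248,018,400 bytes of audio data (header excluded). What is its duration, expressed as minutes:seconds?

Byte rate = 176,400 × 2 × 1 = 352,800 bytes/s.
Duration = 248,018,400 / 352,800 = 703 s.
703 s = 11:43.

11:43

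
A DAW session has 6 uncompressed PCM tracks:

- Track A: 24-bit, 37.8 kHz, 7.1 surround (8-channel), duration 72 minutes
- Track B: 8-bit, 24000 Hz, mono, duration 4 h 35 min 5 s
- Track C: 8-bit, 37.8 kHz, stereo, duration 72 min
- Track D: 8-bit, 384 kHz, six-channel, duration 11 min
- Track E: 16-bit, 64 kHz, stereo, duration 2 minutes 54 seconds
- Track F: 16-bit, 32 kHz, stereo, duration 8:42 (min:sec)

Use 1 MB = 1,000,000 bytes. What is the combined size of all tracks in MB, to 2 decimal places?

6273.82 MB

Track A: 72 minutes = 4,320 s; 37,800 × 4,320 × 3 × 8 = 3,919,104,000 bytes.
Track B: 4 h 35 min 5 s = 16,505 s; 24,000 × 16,505 × 1 × 1 = 396,120,000 bytes.
Track C: 72 min = 4,320 s; 37,800 × 4,320 × 1 × 2 = 326,592,000 bytes.
Track D: 11 min = 660 s; 384,000 × 660 × 1 × 6 = 1,520,640,000 bytes.
Track E: 2 minutes 54 seconds = 174 s; 64,000 × 174 × 2 × 2 = 44,544,000 bytes.
Track F: 8:42 (min:sec) = 522 s; 32,000 × 522 × 2 × 2 = 66,816,000 bytes.
Total = 6,273,816,000 bytes = 6273.82 MB.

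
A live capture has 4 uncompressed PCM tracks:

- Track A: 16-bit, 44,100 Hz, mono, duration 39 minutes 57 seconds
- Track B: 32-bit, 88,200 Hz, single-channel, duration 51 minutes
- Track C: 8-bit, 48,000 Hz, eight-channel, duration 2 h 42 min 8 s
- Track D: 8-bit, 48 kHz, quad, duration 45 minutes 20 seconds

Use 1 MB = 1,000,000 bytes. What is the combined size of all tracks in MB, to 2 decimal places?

5548.78 MB

Track A: 39 minutes 57 seconds = 2,397 s; 44,100 × 2,397 × 2 × 1 = 211,415,400 bytes.
Track B: 51 minutes = 3,060 s; 88,200 × 3,060 × 4 × 1 = 1,079,568,000 bytes.
Track C: 2 h 42 min 8 s = 9,728 s; 48,000 × 9,728 × 1 × 8 = 3,735,552,000 bytes.
Track D: 45 minutes 20 seconds = 2,720 s; 48,000 × 2,720 × 1 × 4 = 522,240,000 bytes.
Total = 5,548,775,400 bytes = 5548.78 MB.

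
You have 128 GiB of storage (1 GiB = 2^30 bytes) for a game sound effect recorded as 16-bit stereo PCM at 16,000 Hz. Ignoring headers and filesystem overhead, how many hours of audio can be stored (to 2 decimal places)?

596.52 hours

Uncompressed byte rate = 16,000 × 2 × 2 = 64,000 bytes/s.
Capacity = 128 × 1,073,741,824 = 137,438,953,472 bytes.
137,438,953,472 / 64,000 ≈ 2147483.65 s → 596.52 hours.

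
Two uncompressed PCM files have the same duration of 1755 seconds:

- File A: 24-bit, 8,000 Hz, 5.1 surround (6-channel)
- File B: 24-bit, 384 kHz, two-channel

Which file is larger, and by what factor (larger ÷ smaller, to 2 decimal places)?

File B, by a factor of 16.00

File A: 8,000 × 3 × 6 = 144,000 bytes/s.
File B: 384,000 × 3 × 2 = 2,304,000 bytes/s.
File B is larger; ratio = 4,043,520,000 / 252,720,000 = 16.00.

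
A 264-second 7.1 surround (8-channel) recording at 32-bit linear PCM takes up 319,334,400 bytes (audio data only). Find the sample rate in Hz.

Bytes = sample_rate × seconds × bytes_per_sample × channels.
sample_rate = 319,334,400 / (264 × 4 × 8) = 319,334,400 / 8,448 = 37,800 Hz.

37,800 Hz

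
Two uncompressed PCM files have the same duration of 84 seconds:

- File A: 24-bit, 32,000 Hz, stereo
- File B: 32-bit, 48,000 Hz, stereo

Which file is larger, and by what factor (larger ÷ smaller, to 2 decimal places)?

File A: 32,000 × 3 × 2 = 192,000 bytes/s.
File B: 48,000 × 4 × 2 = 384,000 bytes/s.
File B is larger; ratio = 32,256,000 / 16,128,000 = 2.00.

File B, by a factor of 2.00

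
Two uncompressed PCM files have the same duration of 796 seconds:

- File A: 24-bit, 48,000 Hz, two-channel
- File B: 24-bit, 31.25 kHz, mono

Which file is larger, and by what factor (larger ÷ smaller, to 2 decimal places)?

File A: 48,000 × 3 × 2 = 288,000 bytes/s.
File B: 31,250 × 3 × 1 = 93,750 bytes/s.
File A is larger; ratio = 229,248,000 / 74,625,000 = 3.07.

File A, by a factor of 3.07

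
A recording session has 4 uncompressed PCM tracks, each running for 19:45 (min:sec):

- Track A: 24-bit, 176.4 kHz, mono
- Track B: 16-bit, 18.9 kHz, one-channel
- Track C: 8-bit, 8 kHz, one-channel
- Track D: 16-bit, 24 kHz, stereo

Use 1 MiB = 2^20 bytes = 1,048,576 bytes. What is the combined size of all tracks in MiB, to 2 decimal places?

19:45 (min:sec) = 1,185 s.
Track A: 176,400 × 1,185 × 3 × 1 = 627,102,000 bytes.
Track B: 18,900 × 1,185 × 2 × 1 = 44,793,000 bytes.
Track C: 8,000 × 1,185 × 1 × 1 = 9,480,000 bytes.
Track D: 24,000 × 1,185 × 2 × 2 = 113,760,000 bytes.
Total = 795,135,000 bytes = 758.30 MiB.

758.30 MiB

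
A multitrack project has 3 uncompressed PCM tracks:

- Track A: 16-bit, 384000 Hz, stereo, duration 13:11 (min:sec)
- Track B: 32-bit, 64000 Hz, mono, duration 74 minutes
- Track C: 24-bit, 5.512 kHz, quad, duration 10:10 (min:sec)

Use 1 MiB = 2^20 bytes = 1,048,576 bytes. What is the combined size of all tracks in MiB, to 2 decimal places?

2281.15 MiB

Track A: 13:11 (min:sec) = 791 s; 384,000 × 791 × 2 × 2 = 1,214,976,000 bytes.
Track B: 74 minutes = 4,440 s; 64,000 × 4,440 × 4 × 1 = 1,136,640,000 bytes.
Track C: 10:10 (min:sec) = 610 s; 5,512 × 610 × 3 × 4 = 40,347,840 bytes.
Total = 2,391,963,840 bytes = 2281.15 MiB.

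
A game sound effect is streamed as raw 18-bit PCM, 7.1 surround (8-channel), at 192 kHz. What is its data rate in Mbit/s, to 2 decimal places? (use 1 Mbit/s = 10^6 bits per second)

Bit rate = 192,000 × 18 × 8 = 27,648,000 bits/s.
= 27.65 Mbit/s.

27.65 Mbit/s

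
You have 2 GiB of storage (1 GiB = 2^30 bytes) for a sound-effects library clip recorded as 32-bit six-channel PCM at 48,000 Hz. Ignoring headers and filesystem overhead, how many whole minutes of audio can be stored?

31 minutes

Uncompressed byte rate = 48,000 × 4 × 6 = 1,152,000 bytes/s.
Capacity = 2 × 1,073,741,824 = 2,147,483,648 bytes.
2,147,483,648 / 1,152,000 ≈ 1864.14 s → 31 minutes.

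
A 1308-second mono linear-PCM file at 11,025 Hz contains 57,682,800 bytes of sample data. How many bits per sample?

32 bits

Bytes per sample = 57,682,800 / (11,025 × 1,308 × 1) = 57,682,800 / 14,420,700 = 4.
Bit depth = 4 × 8 = 32 bits.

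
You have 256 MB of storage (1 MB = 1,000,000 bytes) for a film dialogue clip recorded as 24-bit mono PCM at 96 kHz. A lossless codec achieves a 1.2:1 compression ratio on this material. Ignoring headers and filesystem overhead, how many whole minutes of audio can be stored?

Uncompressed byte rate = 96,000 × 3 × 1 = 288,000 bytes/s.
After 1.2:1 compression, effective rate ≈ 240000 bytes/s.
Capacity = 256 × 1,000,000 = 256,000,000 bytes.
256,000,000 / effective rate ≈ 1066.67 s → 17 minutes.

17 minutes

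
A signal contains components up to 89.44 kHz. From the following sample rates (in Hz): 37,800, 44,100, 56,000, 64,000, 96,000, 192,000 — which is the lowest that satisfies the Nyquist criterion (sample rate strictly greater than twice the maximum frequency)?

Need sample rate > 2 × 89,440 = 178,880 Hz.
Lowest listed rate above 178,880 Hz is 192,000 Hz.

192,000 Hz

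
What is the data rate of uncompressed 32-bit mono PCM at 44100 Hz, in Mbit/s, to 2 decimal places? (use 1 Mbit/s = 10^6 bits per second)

1.41 Mbit/s

Bit rate = 44,100 × 32 × 1 = 1,411,200 bits/s.
= 1.41 Mbit/s.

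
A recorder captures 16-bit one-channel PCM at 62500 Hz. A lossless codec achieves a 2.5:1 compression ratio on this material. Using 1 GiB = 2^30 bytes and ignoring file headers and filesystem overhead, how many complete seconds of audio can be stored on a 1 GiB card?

Uncompressed byte rate = 62,500 × 2 × 1 = 125,000 bytes/s.
After 2.5:1 compression, effective rate ≈ 50000 bytes/s.
Capacity = 1 × 1,073,741,824 = 1,073,741,824 bytes.
1,073,741,824 / effective rate ≈ 21474.84 s → 21,474 seconds.

21,474 seconds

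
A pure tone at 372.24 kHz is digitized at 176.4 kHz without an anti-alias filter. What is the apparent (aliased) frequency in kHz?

19.44 kHz

Nyquist = 176,400/2 = 88,200 Hz; 372,240 Hz exceeds it.
Alias = |372,240 − 2×176,400| = |372,240 − 352,800| = 19,440 Hz = 19.44 kHz.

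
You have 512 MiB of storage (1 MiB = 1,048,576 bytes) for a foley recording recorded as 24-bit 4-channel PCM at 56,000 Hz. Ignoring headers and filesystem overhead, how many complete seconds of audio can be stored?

798 seconds

Uncompressed byte rate = 56,000 × 3 × 4 = 672,000 bytes/s.
Capacity = 512 × 1,048,576 = 536,870,912 bytes.
536,870,912 / 672,000 ≈ 798.92 s → 798 seconds.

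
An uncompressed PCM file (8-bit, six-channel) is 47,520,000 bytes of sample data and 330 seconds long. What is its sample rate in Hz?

24,000 Hz

Bytes = sample_rate × seconds × bytes_per_sample × channels.
sample_rate = 47,520,000 / (330 × 1 × 6) = 47,520,000 / 1,980 = 24,000 Hz.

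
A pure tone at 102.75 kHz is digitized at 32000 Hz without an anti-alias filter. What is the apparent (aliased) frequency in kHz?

6.75 kHz

Nyquist = 32,000/2 = 16,000 Hz; 102,750 Hz exceeds it.
Alias = |102,750 − 3×32,000| = |102,750 − 96,000| = 6,750 Hz = 6.75 kHz.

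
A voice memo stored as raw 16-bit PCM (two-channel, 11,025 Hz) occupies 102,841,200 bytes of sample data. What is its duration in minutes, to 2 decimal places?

Byte rate = 11,025 × 2 × 2 = 44,100 bytes/s.
Duration = 102,841,200 / 44,100 = 2,332 s.
2,332 s / 60 = 38.87 minutes.

38.87 minutes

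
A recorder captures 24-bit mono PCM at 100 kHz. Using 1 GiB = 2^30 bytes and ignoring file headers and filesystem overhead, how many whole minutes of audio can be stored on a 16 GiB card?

954 minutes

Uncompressed byte rate = 100,000 × 3 × 1 = 300,000 bytes/s.
Capacity = 16 × 1,073,741,824 = 17,179,869,184 bytes.
17,179,869,184 / 300,000 ≈ 57266.23 s → 954 minutes.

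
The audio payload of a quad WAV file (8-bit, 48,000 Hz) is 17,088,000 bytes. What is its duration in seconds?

Byte rate = 48,000 × 1 × 4 = 192,000 bytes/s.
Duration = 17,088,000 / 192,000 = 89 s.

89 seconds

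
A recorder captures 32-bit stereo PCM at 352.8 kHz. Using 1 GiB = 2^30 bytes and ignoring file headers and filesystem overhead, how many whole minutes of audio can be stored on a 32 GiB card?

202 minutes

Uncompressed byte rate = 352,800 × 4 × 2 = 2,822,400 bytes/s.
Capacity = 32 × 1,073,741,824 = 34,359,738,368 bytes.
34,359,738,368 / 2,822,400 ≈ 12173.94 s → 202 minutes.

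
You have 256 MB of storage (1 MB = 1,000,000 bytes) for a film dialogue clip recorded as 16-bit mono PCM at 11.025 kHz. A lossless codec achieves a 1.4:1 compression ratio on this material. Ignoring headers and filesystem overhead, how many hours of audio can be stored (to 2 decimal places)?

Uncompressed byte rate = 11,025 × 2 × 1 = 22,050 bytes/s.
After 1.4:1 compression, effective rate ≈ 15750 bytes/s.
Capacity = 256 × 1,000,000 = 256,000,000 bytes.
256,000,000 / effective rate ≈ 16253.97 s → 4.51 hours.

4.51 hours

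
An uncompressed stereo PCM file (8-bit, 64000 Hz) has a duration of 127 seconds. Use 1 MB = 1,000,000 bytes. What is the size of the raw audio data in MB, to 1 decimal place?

Bytes = 64,000 samples/s × 127 s × 1 bytes/sample × 2 ch = 16,256,000 bytes.
16,256,000 / 1,000,000 = 16.3 MB.

16.3 MB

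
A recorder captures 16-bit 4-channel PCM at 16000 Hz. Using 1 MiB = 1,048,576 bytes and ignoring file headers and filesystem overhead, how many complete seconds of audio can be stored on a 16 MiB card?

Uncompressed byte rate = 16,000 × 2 × 4 = 128,000 bytes/s.
Capacity = 16 × 1,048,576 = 16,777,216 bytes.
16,777,216 / 128,000 ≈ 131.07 s → 131 seconds.

131 seconds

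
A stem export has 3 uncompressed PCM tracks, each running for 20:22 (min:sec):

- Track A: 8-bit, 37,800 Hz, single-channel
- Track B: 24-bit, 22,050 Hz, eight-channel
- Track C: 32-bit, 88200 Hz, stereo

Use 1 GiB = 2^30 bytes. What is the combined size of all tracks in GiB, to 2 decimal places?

20:22 (min:sec) = 1,222 s.
Track A: 37,800 × 1,222 × 1 × 1 = 46,191,600 bytes.
Track B: 22,050 × 1,222 × 3 × 8 = 646,682,400 bytes.
Track C: 88,200 × 1,222 × 4 × 2 = 862,243,200 bytes.
Total = 1,555,117,200 bytes = 1.45 GiB.

1.45 GiB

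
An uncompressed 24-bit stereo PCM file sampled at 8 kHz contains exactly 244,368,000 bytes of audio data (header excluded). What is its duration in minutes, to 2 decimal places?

Byte rate = 8,000 × 3 × 2 = 48,000 bytes/s.
Duration = 244,368,000 / 48,000 = 5,091 s.
5,091 s / 60 = 84.85 minutes.

84.85 minutes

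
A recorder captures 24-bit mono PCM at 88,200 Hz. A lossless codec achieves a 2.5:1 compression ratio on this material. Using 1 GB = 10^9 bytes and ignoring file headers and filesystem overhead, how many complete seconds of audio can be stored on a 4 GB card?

37,792 seconds

Uncompressed byte rate = 88,200 × 3 × 1 = 264,600 bytes/s.
After 2.5:1 compression, effective rate ≈ 105840 bytes/s.
Capacity = 4 × 1,000,000,000 = 4,000,000,000 bytes.
4,000,000,000 / effective rate ≈ 37792.89 s → 37,792 seconds.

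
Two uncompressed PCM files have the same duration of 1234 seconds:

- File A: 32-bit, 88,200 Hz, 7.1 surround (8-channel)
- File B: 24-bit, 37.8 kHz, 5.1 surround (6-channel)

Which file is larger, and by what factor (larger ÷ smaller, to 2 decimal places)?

File A, by a factor of 4.15

File A: 88,200 × 4 × 8 = 2,822,400 bytes/s.
File B: 37,800 × 3 × 6 = 680,400 bytes/s.
File A is larger; ratio = 3,482,841,600 / 839,613,600 = 4.15.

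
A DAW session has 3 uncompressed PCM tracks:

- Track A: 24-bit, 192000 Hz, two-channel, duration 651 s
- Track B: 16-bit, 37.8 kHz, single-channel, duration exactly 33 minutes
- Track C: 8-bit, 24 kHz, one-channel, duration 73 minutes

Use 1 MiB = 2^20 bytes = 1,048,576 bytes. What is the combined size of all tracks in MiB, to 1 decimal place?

Track A: 192,000 × 651 × 3 × 2 = 749,952,000 bytes.
Track B: exactly 33 minutes = 1,980 s; 37,800 × 1,980 × 2 × 1 = 149,688,000 bytes.
Track C: 73 minutes = 4,380 s; 24,000 × 4,380 × 1 × 1 = 105,120,000 bytes.
Total = 1,004,760,000 bytes = 958.2 MiB.

958.2 MiB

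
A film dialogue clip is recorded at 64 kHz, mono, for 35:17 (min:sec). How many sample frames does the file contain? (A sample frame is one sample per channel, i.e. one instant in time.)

35:17 (min:sec) = 2,117 s.
64,000 samples/s × 2,117 s = 135,488,000 frames.

135,488,000 sample frames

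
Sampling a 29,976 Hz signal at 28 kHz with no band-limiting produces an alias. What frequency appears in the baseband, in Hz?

1,976 Hz

Nyquist = 28,000/2 = 14,000 Hz; 29,976 Hz exceeds it.
Alias = |29,976 − 1×28,000| = |29,976 − 28,000| = 1,976 Hz.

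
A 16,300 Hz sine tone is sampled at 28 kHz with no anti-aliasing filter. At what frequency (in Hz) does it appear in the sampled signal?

Nyquist = 28,000/2 = 14,000 Hz; 16,300 Hz exceeds it.
Alias = |16,300 − 1×28,000| = |16,300 − 28,000| = 11,700 Hz.

11,700 Hz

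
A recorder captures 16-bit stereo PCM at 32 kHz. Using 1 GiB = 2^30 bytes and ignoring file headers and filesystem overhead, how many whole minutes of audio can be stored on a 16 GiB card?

2,236 minutes

Uncompressed byte rate = 32,000 × 2 × 2 = 128,000 bytes/s.
Capacity = 16 × 1,073,741,824 = 17,179,869,184 bytes.
17,179,869,184 / 128,000 ≈ 134217.73 s → 2,236 minutes.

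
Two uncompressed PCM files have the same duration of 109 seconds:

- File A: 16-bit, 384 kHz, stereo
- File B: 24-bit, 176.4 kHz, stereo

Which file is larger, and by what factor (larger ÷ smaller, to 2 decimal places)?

File A: 384,000 × 2 × 2 = 1,536,000 bytes/s.
File B: 176,400 × 3 × 2 = 1,058,400 bytes/s.
File A is larger; ratio = 167,424,000 / 115,365,600 = 1.45.

File A, by a factor of 1.45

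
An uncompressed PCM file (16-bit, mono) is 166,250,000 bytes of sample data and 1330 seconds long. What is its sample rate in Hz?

Bytes = sample_rate × seconds × bytes_per_sample × channels.
sample_rate = 166,250,000 / (1,330 × 2 × 1) = 166,250,000 / 2,660 = 62,500 Hz.

62,500 Hz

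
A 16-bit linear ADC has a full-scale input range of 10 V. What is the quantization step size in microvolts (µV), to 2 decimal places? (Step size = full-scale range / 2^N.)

10 V / 2^16 = 10 / 65,536 V = 152.59 µV.

152.59 µV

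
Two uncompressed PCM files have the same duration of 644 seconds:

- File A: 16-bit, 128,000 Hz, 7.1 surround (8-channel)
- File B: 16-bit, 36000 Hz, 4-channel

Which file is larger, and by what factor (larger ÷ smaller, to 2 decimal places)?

File A: 128,000 × 2 × 8 = 2,048,000 bytes/s.
File B: 36,000 × 2 × 4 = 288,000 bytes/s.
File A is larger; ratio = 1,318,912,000 / 185,472,000 = 7.11.

File A, by a factor of 7.11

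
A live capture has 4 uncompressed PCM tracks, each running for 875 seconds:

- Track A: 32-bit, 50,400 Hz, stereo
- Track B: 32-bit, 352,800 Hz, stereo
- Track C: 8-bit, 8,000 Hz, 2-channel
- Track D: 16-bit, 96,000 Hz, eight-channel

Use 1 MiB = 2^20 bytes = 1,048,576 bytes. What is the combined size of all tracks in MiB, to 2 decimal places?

3986.74 MiB

Track A: 50,400 × 875 × 4 × 2 = 352,800,000 bytes.
Track B: 352,800 × 875 × 4 × 2 = 2,469,600,000 bytes.
Track C: 8,000 × 875 × 1 × 2 = 14,000,000 bytes.
Track D: 96,000 × 875 × 2 × 8 = 1,344,000,000 bytes.
Total = 4,180,400,000 bytes = 3986.74 MiB.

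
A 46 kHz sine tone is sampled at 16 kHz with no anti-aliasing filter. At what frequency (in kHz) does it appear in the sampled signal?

2 kHz

Nyquist = 16,000/2 = 8,000 Hz; 46,000 Hz exceeds it.
Alias = |46,000 − 3×16,000| = |46,000 − 48,000| = 2,000 Hz = 2 kHz.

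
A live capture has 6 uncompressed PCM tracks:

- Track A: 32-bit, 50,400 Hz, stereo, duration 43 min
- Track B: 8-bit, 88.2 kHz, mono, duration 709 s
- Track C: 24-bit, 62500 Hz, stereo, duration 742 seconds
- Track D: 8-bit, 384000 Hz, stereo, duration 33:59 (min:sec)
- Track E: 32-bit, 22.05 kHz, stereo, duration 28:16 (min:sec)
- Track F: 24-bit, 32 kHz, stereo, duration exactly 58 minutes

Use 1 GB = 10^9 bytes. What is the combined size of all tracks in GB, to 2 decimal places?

Track A: 43 min = 2,580 s; 50,400 × 2,580 × 4 × 2 = 1,040,256,000 bytes.
Track B: 88,200 × 709 × 1 × 1 = 62,533,800 bytes.
Track C: 62,500 × 742 × 3 × 2 = 278,250,000 bytes.
Track D: 33:59 (min:sec) = 2,039 s; 384,000 × 2,039 × 1 × 2 = 1,565,952,000 bytes.
Track E: 28:16 (min:sec) = 1,696 s; 22,050 × 1,696 × 4 × 2 = 299,174,400 bytes.
Track F: exactly 58 minutes = 3,480 s; 32,000 × 3,480 × 3 × 2 = 668,160,000 bytes.
Total = 3,914,326,200 bytes = 3.91 GB.

3.91 GB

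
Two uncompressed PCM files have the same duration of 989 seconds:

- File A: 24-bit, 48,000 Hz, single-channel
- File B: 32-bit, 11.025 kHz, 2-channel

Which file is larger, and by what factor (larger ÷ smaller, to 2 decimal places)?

File A, by a factor of 1.63

File A: 48,000 × 3 × 1 = 144,000 bytes/s.
File B: 11,025 × 4 × 2 = 88,200 bytes/s.
File A is larger; ratio = 142,416,000 / 87,229,800 = 1.63.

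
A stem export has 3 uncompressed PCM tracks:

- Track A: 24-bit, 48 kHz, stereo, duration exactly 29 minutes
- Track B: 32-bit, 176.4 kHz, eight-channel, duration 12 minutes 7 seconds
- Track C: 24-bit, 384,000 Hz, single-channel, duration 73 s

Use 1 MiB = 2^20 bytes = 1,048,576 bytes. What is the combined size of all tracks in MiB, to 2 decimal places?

4471.77 MiB

Track A: exactly 29 minutes = 1,740 s; 48,000 × 1,740 × 3 × 2 = 501,120,000 bytes.
Track B: 12 minutes 7 seconds = 727 s; 176,400 × 727 × 4 × 8 = 4,103,769,600 bytes.
Track C: 384,000 × 73 × 3 × 1 = 84,096,000 bytes.
Total = 4,688,985,600 bytes = 4471.77 MiB.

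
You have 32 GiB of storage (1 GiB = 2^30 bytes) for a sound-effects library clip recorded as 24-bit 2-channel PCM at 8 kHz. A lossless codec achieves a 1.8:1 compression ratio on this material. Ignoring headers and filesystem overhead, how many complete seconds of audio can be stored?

1,288,490 seconds

Uncompressed byte rate = 8,000 × 3 × 2 = 48,000 bytes/s.
After 1.8:1 compression, effective rate ≈ 26666.67 bytes/s.
Capacity = 32 × 1,073,741,824 = 34,359,738,368 bytes.
34,359,738,368 / effective rate ≈ 1288490.19 s → 1,288,490 seconds.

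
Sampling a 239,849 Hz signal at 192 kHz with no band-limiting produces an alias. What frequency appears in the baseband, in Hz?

47,849 Hz

Nyquist = 192,000/2 = 96,000 Hz; 239,849 Hz exceeds it.
Alias = |239,849 − 1×192,000| = |239,849 − 192,000| = 47,849 Hz.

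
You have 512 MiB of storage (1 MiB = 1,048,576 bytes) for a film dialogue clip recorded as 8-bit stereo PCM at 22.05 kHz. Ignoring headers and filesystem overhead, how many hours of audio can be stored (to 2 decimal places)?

3.38 hours

Uncompressed byte rate = 22,050 × 1 × 2 = 44,100 bytes/s.
Capacity = 512 × 1,048,576 = 536,870,912 bytes.
536,870,912 / 44,100 ≈ 12173.94 s → 3.38 hours.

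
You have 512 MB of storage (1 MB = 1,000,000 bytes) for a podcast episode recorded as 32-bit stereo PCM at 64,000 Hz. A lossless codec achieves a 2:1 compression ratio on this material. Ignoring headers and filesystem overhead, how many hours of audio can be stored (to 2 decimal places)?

0.56 hours

Uncompressed byte rate = 64,000 × 4 × 2 = 512,000 bytes/s.
After 2:1 compression, effective rate ≈ 256000 bytes/s.
Capacity = 512 × 1,000,000 = 512,000,000 bytes.
512,000,000 / effective rate ≈ 2000 s → 0.56 hours.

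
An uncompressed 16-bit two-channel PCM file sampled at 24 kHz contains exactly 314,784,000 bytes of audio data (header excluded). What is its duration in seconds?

Byte rate = 24,000 × 2 × 2 = 96,000 bytes/s.
Duration = 314,784,000 / 96,000 = 3,279 s.

3,279 seconds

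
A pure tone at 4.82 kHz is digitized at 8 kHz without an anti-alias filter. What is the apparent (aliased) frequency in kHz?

Nyquist = 8,000/2 = 4,000 Hz; 4,820 Hz exceeds it.
Alias = |4,820 − 1×8,000| = |4,820 − 8,000| = 3,180 Hz = 3.18 kHz.

3.18 kHz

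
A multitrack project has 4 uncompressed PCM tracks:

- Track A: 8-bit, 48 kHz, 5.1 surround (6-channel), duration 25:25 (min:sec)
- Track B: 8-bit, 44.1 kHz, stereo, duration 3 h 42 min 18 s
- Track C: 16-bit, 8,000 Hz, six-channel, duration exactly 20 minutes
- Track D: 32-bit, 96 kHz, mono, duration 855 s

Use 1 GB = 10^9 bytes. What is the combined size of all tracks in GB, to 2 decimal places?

2.06 GB

Track A: 25:25 (min:sec) = 1,525 s; 48,000 × 1,525 × 1 × 6 = 439,200,000 bytes.
Track B: 3 h 42 min 18 s = 13,338 s; 44,100 × 13,338 × 1 × 2 = 1,176,411,600 bytes.
Track C: exactly 20 minutes = 1,200 s; 8,000 × 1,200 × 2 × 6 = 115,200,000 bytes.
Track D: 96,000 × 855 × 4 × 1 = 328,320,000 bytes.
Total = 2,059,131,600 bytes = 2.06 GB.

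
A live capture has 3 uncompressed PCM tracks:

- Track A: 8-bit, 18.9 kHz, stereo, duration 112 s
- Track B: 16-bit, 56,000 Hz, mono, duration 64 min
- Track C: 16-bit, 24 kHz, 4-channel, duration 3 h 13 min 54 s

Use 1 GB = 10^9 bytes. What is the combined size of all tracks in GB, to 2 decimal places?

2.67 GB

Track A: 18,900 × 112 × 1 × 2 = 4,233,600 bytes.
Track B: 64 min = 3,840 s; 56,000 × 3,840 × 2 × 1 = 430,080,000 bytes.
Track C: 3 h 13 min 54 s = 11,634 s; 24,000 × 11,634 × 2 × 4 = 2,233,728,000 bytes.
Total = 2,668,041,600 bytes = 2.67 GB.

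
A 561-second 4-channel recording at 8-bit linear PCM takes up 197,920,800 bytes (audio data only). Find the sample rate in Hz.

88,200 Hz

Bytes = sample_rate × seconds × bytes_per_sample × channels.
sample_rate = 197,920,800 / (561 × 1 × 4) = 197,920,800 / 2,244 = 88,200 Hz.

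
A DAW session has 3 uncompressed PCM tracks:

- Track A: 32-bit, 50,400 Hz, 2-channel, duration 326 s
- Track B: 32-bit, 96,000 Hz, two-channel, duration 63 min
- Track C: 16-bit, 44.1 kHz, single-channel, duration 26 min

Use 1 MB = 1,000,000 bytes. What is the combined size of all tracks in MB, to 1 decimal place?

Track A: 50,400 × 326 × 4 × 2 = 131,443,200 bytes.
Track B: 63 min = 3,780 s; 96,000 × 3,780 × 4 × 2 = 2,903,040,000 bytes.
Track C: 26 min = 1,560 s; 44,100 × 1,560 × 2 × 1 = 137,592,000 bytes.
Total = 3,172,075,200 bytes = 3172.1 MB.

3172.1 MB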